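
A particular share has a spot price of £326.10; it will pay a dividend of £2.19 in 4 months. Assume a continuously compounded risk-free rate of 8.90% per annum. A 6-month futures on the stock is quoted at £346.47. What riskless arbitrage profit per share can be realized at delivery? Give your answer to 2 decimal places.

PV(dividends) I = 2.19·e^(−0.0890·4/12) = 2.1260
Fair futures F* = (S − I)·e^(rT) = (326.10 − 2.1260)·e^0.044500 = 323.9740 × 1.045505 = 338.7164
Market £346.47 > fair 338.7164: forward overpriced → cash-and-carry (borrow at r, buy the stock and collect the dividends, short the forward).
Profit at T = |F_mkt − F*| = |346.47 − 338.7164| = £7.75 per share

£7.75 per share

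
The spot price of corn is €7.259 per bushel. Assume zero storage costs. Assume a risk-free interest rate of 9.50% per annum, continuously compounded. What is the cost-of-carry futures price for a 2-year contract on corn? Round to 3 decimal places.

€8.778 per bushel

F = S·e^(rT) = 7.259 · e^(0.0950 × 2) = 7.259 · e^0.190000
= 7.259 × 1.209250 = €8.778 per bushel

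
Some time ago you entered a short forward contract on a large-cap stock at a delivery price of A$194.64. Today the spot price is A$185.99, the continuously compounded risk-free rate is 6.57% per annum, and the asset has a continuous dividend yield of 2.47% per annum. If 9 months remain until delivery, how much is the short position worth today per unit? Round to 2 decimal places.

A$2.71

Current fair forward for the remaining 9 months: F = S·e^((r − q)·T), (r − q) = 0.0657 − 0.0247 = 0.0410
F = 185.99 · e^(0.0410 × 9/12) = 185.99 × 1.031228 = 191.7981
Value of long forward = (F − K)·e^(−rT) = (191.7981 − 194.64) · e^(−0.0657·9/12)
= -2.8419 × 0.951919 = -2.71
Short position value = −(long value) = A$2.71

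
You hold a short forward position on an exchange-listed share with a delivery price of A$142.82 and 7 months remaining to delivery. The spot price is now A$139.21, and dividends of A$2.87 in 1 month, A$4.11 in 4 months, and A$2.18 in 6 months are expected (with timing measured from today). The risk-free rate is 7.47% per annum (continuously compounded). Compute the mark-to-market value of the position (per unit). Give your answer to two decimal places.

A$6.48

PV(remaining dividends) I = 2.87·e^(−0.0747·1/12) + 4.11·e^(−0.0747·4/12) + 2.18·e^(−0.0747·6/12) = 8.9612
Current forward F = (S − I)·e^(rT) = (139.21 − 8.9612)·e^(0.0747·7/12) = 130.2488 × 1.044538 = 136.0498
Value (long) = (F − K)·e^(−rT) = (136.0498 − 142.82) × 0.957361 = -6.4815
Short position value = −(long value) = A$6.48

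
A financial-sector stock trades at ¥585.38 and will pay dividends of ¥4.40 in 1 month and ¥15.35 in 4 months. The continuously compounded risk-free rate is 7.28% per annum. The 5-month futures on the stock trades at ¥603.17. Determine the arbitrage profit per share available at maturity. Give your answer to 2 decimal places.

¥19.71 per share

PV(dividends) I = 4.40·e^(−0.0728·1/12) + 15.35·e^(−0.0728·4/12) = 19.3554
Fair futures F* = (S − I)·e^(rT) = (585.38 − 19.3554)·e^0.030333 = 566.0246 × 1.030798 = 583.4570
Market ¥603.17 > fair 583.4570: forward overpriced → cash-and-carry (borrow at r, buy the stock and collect the dividends, short the forward).
Profit at T = |F_mkt − F*| = |603.17 − 583.4570| = ¥19.71 per share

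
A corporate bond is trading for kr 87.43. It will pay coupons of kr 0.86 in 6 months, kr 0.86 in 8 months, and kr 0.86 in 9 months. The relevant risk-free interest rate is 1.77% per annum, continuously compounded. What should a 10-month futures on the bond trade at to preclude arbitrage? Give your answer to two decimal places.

kr 86.14

PV(coupons) I = 0.86·e^(−0.0177·6/12) + 0.86·e^(−0.0177·8/12) + 0.86·e^(−0.0177·9/12)
I = 0.8524 + 0.8499 + 0.8487 = 2.5510
F = (S − I)·e^(rT) = (87.43 − 2.5510) · e^(0.0177·10/12)
= 84.8790 · e^0.014750 = 84.8790 × 1.014859 = kr 86.14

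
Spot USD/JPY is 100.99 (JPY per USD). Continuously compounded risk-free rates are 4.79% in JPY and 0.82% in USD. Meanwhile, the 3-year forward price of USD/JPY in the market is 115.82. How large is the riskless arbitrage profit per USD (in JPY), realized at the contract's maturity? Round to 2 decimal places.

2.06 per USD (in JPY)

Fair forward: F* = S·e^(carry·T), with carry = (r_JPY − r_USD) = 0.0479 − 0.0082 = 0.0397
F* = 100.99 · e^(0.0397 × 3) = 100.99 · e^0.119100 = 100.99 × 1.126483 = 113.7635
Market 115.82 > fair 113.7635: forward overpriced → cash-and-carry (buy spot, short the forward).
At maturity, profit = |F_mkt − F*| = |115.82 − 113.7635| = 2.06 per USD (in JPY)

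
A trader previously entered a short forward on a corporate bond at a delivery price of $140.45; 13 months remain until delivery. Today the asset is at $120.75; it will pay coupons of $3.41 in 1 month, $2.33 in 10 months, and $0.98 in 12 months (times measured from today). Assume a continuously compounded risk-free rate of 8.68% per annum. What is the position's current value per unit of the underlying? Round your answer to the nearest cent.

PV(remaining coupons) I = 3.41·e^(−0.0868·1/12) + 2.33·e^(−0.0868·10/12) + 0.98·e^(−0.0868·12/12) = 6.4514
Current forward F = (S − I)·e^(rT) = (120.75 − 6.4514)·e^(0.0868·13/12) = 114.2986 × 1.098596 = 125.5680
Value (long) = (F − K)·e^(−rT) = (125.5680 − 140.45) × 0.910252 = -13.5464
Short position value = −(long value) = $13.55

$13.55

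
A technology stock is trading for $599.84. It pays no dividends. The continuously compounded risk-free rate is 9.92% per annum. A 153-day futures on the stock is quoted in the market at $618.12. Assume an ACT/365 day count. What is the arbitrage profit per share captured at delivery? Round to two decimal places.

$7.19 per share

Fair futures: F* = S·e^(carry·T), with carry = r = 0.0992
F* = 599.84 · e^(0.0992 × 153/365) = 599.84 · e^0.041582 = 599.84 × 1.042459 = $625.3086
Market $618.12 < fair $625.3086: forward underpriced → reverse cash-and-carry (short spot, go long the forward).
At maturity, profit = |F_mkt − F*| = |618.12 − 625.3086| = $7.19 per share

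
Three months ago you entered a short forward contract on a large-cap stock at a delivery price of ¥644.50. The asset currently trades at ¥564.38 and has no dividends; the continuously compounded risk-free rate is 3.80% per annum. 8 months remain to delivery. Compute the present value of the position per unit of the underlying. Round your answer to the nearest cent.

¥64.00

Current fair forward for the remaining 8 months: F = S·e^(r·T), r = 0.0380
F = 564.38 · e^(0.0380 × 8/12) = 564.38 × 1.025657 = 578.8603
Value of long forward = (F − K)·e^(−rT) = (578.8603 − 644.50) · e^(−0.0380·8/12)
= -65.6397 × 0.974985 = -64.00
Short position value = −(long value) = ¥64.00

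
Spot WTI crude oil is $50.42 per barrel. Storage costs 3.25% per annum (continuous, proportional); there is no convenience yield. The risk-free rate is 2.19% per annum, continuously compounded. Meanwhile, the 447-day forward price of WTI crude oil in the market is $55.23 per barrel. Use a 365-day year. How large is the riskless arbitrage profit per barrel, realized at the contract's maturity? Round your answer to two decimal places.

$1.34 per barrel

Fair forward: F* = S·e^(carry·T), with carry = (r + u) = 0.0219 + 0.0325 = 0.0544
F* = 50.42 · e^(0.0544 × 447/365) = 50.42 · e^0.066621 = 50.42 × 1.068890 = $53.8934
Market $55.23 > fair $53.8934: forward overpriced → cash-and-carry (buy spot, short the forward).
At maturity, profit = |F_mkt − F*| = |55.23 − 53.8934| = $1.34 per barrel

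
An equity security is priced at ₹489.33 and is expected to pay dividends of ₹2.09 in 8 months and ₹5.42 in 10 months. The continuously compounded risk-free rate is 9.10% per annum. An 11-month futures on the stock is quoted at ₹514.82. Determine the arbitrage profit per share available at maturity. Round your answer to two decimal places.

₹9.48 per share

PV(dividends) I = 2.09·e^(−0.0910·8/12) + 5.42·e^(−0.0910·10/12) = 6.9912
Fair futures F* = (S − I)·e^(rT) = (489.33 − 6.9912)·e^0.083417 = 482.3388 × 1.086995 = 524.2999
Market ₹514.82 < fair 524.2999: forward underpriced → reverse cash-and-carry (short the stock, invest proceeds at r, pay the dividends, go long the forward).
Profit at T = |F_mkt − F*| = |514.82 − 524.2999| = ₹9.48 per share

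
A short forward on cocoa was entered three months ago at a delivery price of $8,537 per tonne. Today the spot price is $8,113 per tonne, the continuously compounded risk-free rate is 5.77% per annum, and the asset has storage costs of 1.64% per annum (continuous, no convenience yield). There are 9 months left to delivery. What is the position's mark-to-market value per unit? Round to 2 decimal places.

-$37.97 per tonne

Current fair forward for the remaining 9 months: F = S·e^((r + u)·T), (r + u) = 0.0577 + 0.0164 = 0.0741
F = 8113 · e^(0.0741 × 9/12) = 8113 × 1.05714830 = 8576.6442
Value of long forward = (F − K)·e^(−rT) = (8576.6442 − 8537) · e^(−0.0577·9/12)
= 39.6442 × 0.95764800 = 37.97
Short position value = −(long value) = -$37.97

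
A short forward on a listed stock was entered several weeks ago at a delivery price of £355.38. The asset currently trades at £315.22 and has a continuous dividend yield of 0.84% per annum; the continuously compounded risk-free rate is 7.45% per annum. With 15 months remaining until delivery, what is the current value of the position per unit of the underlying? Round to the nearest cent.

Current fair forward for the remaining 15 months: F = S·e^((r − q)·T), (r − q) = 0.0745 − 0.0084 = 0.0661
F = 315.22 · e^(0.0661 × 15/12) = 315.22 × 1.086134 = 342.3712
Value of long forward = (F − K)·e^(−rT) = (342.3712 − 355.38) · e^(−0.0745·15/12)
= -13.0088 × 0.911080 = -11.85
Short position value = −(long value) = £11.85

£11.85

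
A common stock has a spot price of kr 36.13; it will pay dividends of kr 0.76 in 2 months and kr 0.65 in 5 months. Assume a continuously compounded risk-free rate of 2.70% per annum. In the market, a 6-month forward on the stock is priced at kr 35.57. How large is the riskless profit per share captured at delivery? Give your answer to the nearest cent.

PV(dividends) I = 0.76·e^(−0.0270·2/12) + 0.65·e^(−0.0270·5/12) = 1.3993
Fair forward F* = (S − I)·e^(rT) = (36.13 − 1.3993)·e^0.013500 = 34.7307 × 1.013592 = 35.2028
Market kr 35.57 > fair 35.2028: forward overpriced → cash-and-carry (borrow at r, buy the stock and collect the dividends, short the forward).
Profit at T = |F_mkt − F*| = |35.57 − 35.2028| = kr 0.37 per share

kr 0.37 per share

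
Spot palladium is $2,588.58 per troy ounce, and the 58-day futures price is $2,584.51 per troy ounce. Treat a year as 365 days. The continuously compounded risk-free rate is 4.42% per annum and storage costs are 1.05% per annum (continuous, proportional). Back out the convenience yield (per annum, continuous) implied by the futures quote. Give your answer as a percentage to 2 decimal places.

F = S·e^((r+u−y)T) ⇒ (r+u−y) = ln(F/S)/T
ln(2584.51/2588.58) = -0.001574; /T ⇒ -0.009905
y = r + u − ln(F/S)/T = 0.0442 + 0.0105 + 0.009905 = 0.064605
y = 6.46%

6.46%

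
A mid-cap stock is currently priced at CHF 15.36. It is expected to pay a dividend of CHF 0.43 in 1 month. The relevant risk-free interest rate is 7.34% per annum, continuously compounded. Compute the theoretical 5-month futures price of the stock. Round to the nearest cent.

PV(dividends) I = 0.43·e^(−0.0734·1/12)
I = 0.4274
F = (S − I)·e^(rT) = (15.36 − 0.4274) · e^(0.0734·5/12)
= 14.9326 · e^0.030583 = 14.9326 × 1.031055 = CHF 15.40

CHF 15.40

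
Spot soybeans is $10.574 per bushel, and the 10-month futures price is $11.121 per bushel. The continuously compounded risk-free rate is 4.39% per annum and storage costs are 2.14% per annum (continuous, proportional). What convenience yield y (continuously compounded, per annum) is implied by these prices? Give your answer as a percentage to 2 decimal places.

F = S·e^((r+u−y)T) ⇒ (r+u−y) = ln(F/S)/T
ln(11.121/10.574) = 0.050437; /T ⇒ 0.060524
y = r + u − ln(F/S)/T = 0.0439 + 0.0214 − 0.060524 = 0.004776
y = 0.48%

0.48%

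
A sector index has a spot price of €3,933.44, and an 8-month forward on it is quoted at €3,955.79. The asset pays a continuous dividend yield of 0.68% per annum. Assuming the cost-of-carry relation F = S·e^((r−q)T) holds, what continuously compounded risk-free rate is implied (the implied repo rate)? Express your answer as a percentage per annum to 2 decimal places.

1.53%

From F = S·e^((r−q)T): (r − q) = ln(F/S)/T
ln(3955.79/3933.44) = ln(1.005682) = 0.005666
(r − q) = 0.005666 / (8/12) = 0.008499
r = ln(F/S)/T + q = 0.008499 + 0.0068 = 0.015299
r = 1.53%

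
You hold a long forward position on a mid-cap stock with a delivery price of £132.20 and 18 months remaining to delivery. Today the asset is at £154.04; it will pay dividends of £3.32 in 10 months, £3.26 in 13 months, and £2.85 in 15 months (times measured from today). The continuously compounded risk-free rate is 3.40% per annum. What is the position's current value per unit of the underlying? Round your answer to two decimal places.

PV(remaining dividends) I = 3.32·e^(−0.0340·10/12) + 3.26·e^(−0.0340·13/12) + 2.85·e^(−0.0340·15/12) = 9.1008
Current forward F = (S − I)·e^(rT) = (154.04 − 9.1008)·e^(0.0340·18/12) = 144.9392 × 1.052323 = 152.5229
Value (long) = (F − K)·e^(−rT) = (152.5229 − 132.20) × 0.950279 = 19.3124
Value = £19.31

£19.31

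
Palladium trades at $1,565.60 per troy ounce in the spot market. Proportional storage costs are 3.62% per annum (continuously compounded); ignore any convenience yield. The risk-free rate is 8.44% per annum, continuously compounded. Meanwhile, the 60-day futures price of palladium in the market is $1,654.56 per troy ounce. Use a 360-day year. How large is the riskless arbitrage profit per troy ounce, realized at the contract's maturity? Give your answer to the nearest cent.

$57.17 per troy ounce

Fair futures: F* = S·e^(carry·T), with carry = (r + u) = 0.0844 + 0.0362 = 0.1206
F* = 1565.60 · e^(0.1206 × 60/360) = 1565.60 · e^0.02010000 = 1565.60 × 1.02030337 = $1597.3870
Market $1654.56 > fair $1597.3870: forward overpriced → cash-and-carry (buy spot, short the forward).
At maturity, profit = |F_mkt − F*| = |1654.56 − 1597.3870| = $57.17 per troy ounce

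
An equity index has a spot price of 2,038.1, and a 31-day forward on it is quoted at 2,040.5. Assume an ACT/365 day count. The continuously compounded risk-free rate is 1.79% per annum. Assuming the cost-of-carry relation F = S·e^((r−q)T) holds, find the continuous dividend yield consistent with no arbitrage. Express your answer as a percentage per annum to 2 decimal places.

0.40%

From F = S·e^((r−q)T): (r − q) = ln(F/S)/T
ln(2040.5/2038.1) = ln(1.001178) = 0.001177
(r − q) = 0.001177 / (31/365) = 0.013858
q = r − ln(F/S)/T = 0.0179 − 0.013858 = 0.004042
q = 0.40%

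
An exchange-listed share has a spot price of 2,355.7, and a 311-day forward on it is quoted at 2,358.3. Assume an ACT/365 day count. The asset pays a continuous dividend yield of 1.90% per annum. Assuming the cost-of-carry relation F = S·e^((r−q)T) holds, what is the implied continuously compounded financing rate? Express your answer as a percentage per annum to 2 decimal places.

2.03%

From F = S·e^((r−q)T): (r − q) = ln(F/S)/T
ln(2358.3/2355.7) = ln(1.001104) = 0.001103
(r − q) = 0.001103 / (311/365) = 0.001295
r = ln(F/S)/T + q = 0.001295 + 0.0190 = 0.020295
r = 2.03%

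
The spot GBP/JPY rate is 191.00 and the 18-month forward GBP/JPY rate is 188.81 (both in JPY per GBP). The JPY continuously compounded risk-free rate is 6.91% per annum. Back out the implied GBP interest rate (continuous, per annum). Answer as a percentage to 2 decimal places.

7.68%

F = S·e^((r_JPY − r_GBP)T) ⇒ r_GBP = r_JPY − ln(F/S)/T
ln(188.81/191.00) = -0.011532; /(18/12) = -0.007688
r_GBP = 0.0691 + 0.007688 = 0.076788
r_GBP = 7.68%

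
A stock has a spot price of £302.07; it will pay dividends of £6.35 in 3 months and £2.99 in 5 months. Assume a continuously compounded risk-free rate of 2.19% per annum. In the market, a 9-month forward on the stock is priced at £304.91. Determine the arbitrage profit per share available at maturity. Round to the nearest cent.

PV(dividends) I = 6.35·e^(−0.0219·3/12) + 2.99·e^(−0.0219·5/12) = 9.2782
Fair forward F* = (S − I)·e^(rT) = (302.07 − 9.2782)·e^0.016425 = 292.7918 × 1.016561 = 297.6407
Market £304.91 > fair 297.6407: forward overpriced → cash-and-carry (borrow at r, buy the stock and collect the dividends, short the forward).
Profit at T = |F_mkt − F*| = |304.91 − 297.6407| = £7.27 per share

£7.27 per share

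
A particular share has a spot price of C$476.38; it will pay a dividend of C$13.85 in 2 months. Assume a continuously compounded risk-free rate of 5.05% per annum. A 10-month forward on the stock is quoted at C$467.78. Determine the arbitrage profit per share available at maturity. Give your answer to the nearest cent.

C$14.75 per share

PV(dividends) I = 13.85·e^(−0.0505·2/12) = 13.7339
Fair forward F* = (S − I)·e^(rT) = (476.38 − 13.7339)·e^0.042083 = 462.6461 × 1.042981 = 482.5311
Market C$467.78 < fair 482.5311: forward underpriced → reverse cash-and-carry (short the stock, invest proceeds at r, pay the dividends, go long the forward).
Profit at T = |F_mkt − F*| = |467.78 − 482.5311| = C$14.75 per share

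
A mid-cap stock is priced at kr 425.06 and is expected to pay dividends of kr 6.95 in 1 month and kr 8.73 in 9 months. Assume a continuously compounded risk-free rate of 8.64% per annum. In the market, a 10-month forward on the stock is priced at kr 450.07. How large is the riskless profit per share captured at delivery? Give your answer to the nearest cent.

PV(dividends) I = 6.95·e^(−0.0864·1/12) + 8.73·e^(−0.0864·9/12) = 15.0824
Fair forward F* = (S − I)·e^(rT) = (425.06 − 15.0824)·e^0.072000 = 409.9776 × 1.074655 = 440.5845
Market kr 450.07 > fair 440.5845: forward overpriced → cash-and-carry (borrow at r, buy the stock and collect the dividends, short the forward).
Profit at T = |F_mkt − F*| = |450.07 − 440.5845| = kr 9.49 per share

kr 9.49 per share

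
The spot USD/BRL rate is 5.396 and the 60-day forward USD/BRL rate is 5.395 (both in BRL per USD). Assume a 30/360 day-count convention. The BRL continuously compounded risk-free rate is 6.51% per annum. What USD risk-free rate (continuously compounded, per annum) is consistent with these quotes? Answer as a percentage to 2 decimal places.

F = S·e^((r_BRL − r_USD)T) ⇒ r_USD = r_BRL − ln(F/S)/T
ln(5.395/5.396) = -0.000185; /(60/360) = -0.001110
r_USD = 0.0651 + 0.001110 = 0.066210
r_USD = 6.62%

6.62%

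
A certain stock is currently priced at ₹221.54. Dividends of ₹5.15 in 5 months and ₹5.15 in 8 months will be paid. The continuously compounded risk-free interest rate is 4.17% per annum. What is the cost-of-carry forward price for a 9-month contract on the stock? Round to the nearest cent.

PV(dividends) I = 5.15·e^(−0.0417·5/12) + 5.15·e^(−0.0417·8/12)
I = 5.0613 + 5.0088 = 10.0701
F = (S − I)·e^(rT) = (221.54 − 10.0701) · e^(0.0417·9/12)
= 211.4699 · e^0.031275 = 211.4699 × 1.031769 = ₹218.19

₹218.19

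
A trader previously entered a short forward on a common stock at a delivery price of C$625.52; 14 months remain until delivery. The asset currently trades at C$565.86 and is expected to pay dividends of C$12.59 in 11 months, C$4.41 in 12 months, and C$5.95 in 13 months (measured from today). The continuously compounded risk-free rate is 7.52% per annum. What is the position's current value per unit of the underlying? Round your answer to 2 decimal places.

C$28.45

PV(remaining dividends) I = 12.59·e^(−0.0752·11/12) + 4.41·e^(−0.0752·12/12) + 5.95·e^(−0.0752·13/12) = 21.3264
Current forward F = (S − I)·e^(rT) = (565.86 − 21.3264)·e^(0.0752·14/12) = 544.5336 × 1.091697 = 594.4657
Value (long) = (F − K)·e^(−rT) = (594.4657 − 625.52) × 0.916005 = -28.4459
Short position value = −(long value) = C$28.45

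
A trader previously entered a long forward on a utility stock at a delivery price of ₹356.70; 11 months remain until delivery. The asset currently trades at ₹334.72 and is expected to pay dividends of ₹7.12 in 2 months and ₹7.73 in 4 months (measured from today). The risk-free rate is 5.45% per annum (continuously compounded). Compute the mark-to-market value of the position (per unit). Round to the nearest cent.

-₹19.24

PV(remaining dividends) I = 7.12·e^(−0.0545·2/12) + 7.73·e^(−0.0545·4/12) = 14.6465
Current forward F = (S − I)·e^(rT) = (334.72 − 14.6465)·e^(0.0545·11/12) = 320.0735 × 1.051227 = 336.4699
Value (long) = (F − K)·e^(−rT) = (336.4699 − 356.70) × 0.951269 = -19.2443
Value = -₹19.24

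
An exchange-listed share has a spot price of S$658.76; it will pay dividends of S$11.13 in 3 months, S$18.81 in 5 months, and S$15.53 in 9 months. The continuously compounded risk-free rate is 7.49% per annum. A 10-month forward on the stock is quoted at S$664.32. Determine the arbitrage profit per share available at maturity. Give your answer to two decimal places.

PV(dividends) I = 11.13·e^(−0.0749·3/12) + 18.81·e^(−0.0749·5/12) + 15.53·e^(−0.0749·9/12) = 43.8372
Fair forward F* = (S − I)·e^(rT) = (658.76 − 43.8372)·e^0.062417 = 614.9228 × 1.064406 = 654.5275
Market S$664.32 > fair 654.5275: forward overpriced → cash-and-carry (borrow at r, buy the stock and collect the dividends, short the forward).
Profit at T = |F_mkt − F*| = |664.32 − 654.5275| = S$9.79 per share

S$9.79 per share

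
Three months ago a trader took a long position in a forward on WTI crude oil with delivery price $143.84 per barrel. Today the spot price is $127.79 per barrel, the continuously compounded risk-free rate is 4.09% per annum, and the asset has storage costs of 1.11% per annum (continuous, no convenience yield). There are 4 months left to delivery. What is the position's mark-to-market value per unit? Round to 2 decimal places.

Current fair forward for the remaining 4 months: F = S·e^((r + u)·T), (r + u) = 0.0409 + 0.0111 = 0.0520
F = 127.79 · e^(0.0520 × 4/12) = 127.79 × 1.017484 = 130.0243
Value of long forward = (F − K)·e^(−rT) = (130.0243 − 143.84) · e^(−0.0409·4/12)
= -13.8157 × 0.986459 = -13.63

-$13.63 per barrel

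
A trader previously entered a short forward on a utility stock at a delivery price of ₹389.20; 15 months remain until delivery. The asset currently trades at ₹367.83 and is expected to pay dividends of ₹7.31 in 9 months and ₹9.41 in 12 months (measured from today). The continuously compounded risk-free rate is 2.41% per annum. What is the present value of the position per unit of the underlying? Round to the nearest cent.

₹26.19

PV(remaining dividends) I = 7.31·e^(−0.0241·9/12) + 9.41·e^(−0.0241·12/12) = 16.3650
Current forward F = (S − I)·e^(rT) = (367.83 − 16.3650)·e^(0.0241·15/12) = 351.4650 × 1.030583 = 362.2139
Value (long) = (F − K)·e^(−rT) = (362.2139 − 389.20) × 0.970324 = -26.1853
Short position value = −(long value) = ₹26.19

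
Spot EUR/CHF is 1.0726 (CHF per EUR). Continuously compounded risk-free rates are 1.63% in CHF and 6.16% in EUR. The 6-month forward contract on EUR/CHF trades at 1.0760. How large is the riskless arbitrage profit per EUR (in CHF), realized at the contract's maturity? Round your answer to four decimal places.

Fair forward: F* = S·e^(carry·T), with carry = (r_CHF − r_EUR) = 0.0163 − 0.0616 = -0.0453
F* = 1.0726 · e^(-0.0453 × 6/12) = 1.0726 · e^-0.022650 = 1.0726 × 0.977605 = 1.0486
Market 1.0760 > fair 1.0486: forward overpriced → cash-and-carry (buy spot, short the forward).
At maturity, profit = |F_mkt − F*| = |1.0760 − 1.0486| = 0.0274 per EUR (in CHF)

0.0274 per EUR (in CHF)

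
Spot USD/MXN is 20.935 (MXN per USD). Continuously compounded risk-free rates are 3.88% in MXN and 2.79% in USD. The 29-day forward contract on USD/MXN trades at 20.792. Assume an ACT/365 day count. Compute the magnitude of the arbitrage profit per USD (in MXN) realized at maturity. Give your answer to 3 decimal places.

0.161 per USD (in MXN)

Fair forward: F* = S·e^(carry·T), with carry = (r_MXN − r_USD) = 0.0388 − 0.0279 = 0.0109
F* = 20.935 · e^(0.0109 × 29/365) = 20.935 · e^0.000866 = 20.935 × 1.000866 = 20.9531
Market 20.792 < fair 20.9531: forward underpriced → reverse cash-and-carry (short spot, go long the forward).
At maturity, profit = |F_mkt − F*| = |20.792 − 20.9531| = 0.161 per USD (in MXN)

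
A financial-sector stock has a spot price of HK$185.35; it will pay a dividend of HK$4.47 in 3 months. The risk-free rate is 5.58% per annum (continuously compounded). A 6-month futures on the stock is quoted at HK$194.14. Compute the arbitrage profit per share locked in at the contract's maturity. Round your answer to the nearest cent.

PV(dividends) I = 4.47·e^(−0.0558·3/12) = 4.4081
Fair futures F* = (S − I)·e^(rT) = (185.35 − 4.4081)·e^0.027900 = 180.9419 × 1.028293 = 186.0613
Market HK$194.14 > fair 186.0613: forward overpriced → cash-and-carry (borrow at r, buy the stock and collect the dividends, short the forward).
Profit at T = |F_mkt − F*| = |194.14 − 186.0613| = HK$8.08 per share

HK$8.08 per share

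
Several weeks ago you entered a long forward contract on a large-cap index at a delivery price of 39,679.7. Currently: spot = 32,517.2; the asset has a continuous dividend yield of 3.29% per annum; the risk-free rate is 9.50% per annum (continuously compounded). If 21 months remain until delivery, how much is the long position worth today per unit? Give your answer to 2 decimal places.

-2904.24

Current fair forward for the remaining 21 months: F = S·e^((r − q)·T), (r − q) = 0.0950 − 0.0329 = 0.0621
F = 32517.2 · e^(0.0621 × 21/12) = 32517.2 × 1.11479998 = 36250.1739
Value of long forward = (F − K)·e^(−rT) = (36250.1739 − 39679.7) · e^(−0.0950·21/12)
= -3429.5261 × 0.84683450 = -2904.24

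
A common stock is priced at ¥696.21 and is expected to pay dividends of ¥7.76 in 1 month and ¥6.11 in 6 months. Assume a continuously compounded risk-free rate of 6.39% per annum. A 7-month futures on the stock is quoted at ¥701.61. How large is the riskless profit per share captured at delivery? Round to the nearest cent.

¥6.89 per share

PV(dividends) I = 7.76·e^(−0.0639·1/12) + 6.11·e^(−0.0639·6/12) = 13.6367
Fair futures F* = (S − I)·e^(rT) = (696.21 − 13.6367)·e^0.037275 = 682.5733 × 1.037978 = 708.4961
Market ¥701.61 < fair 708.4961: forward underpriced → reverse cash-and-carry (short the stock, invest proceeds at r, pay the dividends, go long the forward).
Profit at T = |F_mkt − F*| = |701.61 − 708.4961| = ¥6.89 per share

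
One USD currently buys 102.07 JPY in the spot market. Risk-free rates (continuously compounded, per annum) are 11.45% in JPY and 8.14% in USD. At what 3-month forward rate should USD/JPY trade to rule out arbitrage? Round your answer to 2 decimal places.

F = S·e^((r_JPY − r_USD)T) = 102.07 · e^((0.1145 − 0.0814) × 3/12)
= 102.07 · e^0.008275 = 102.07 × 1.008309
F = 102.92 JPY per USD

102.92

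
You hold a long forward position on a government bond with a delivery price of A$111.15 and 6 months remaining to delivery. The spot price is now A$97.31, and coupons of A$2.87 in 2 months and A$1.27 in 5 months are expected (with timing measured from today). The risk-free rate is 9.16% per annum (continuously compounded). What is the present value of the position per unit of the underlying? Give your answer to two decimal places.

PV(remaining coupons) I = 2.87·e^(−0.0916·2/12) + 1.27·e^(−0.0916·5/12) = 4.0490
Current forward F = (S − I)·e^(rT) = (97.31 − 4.0490)·e^(0.0916·6/12) = 93.2610 × 1.046865 = 97.6317
Value (long) = (F − K)·e^(−rT) = (97.6317 − 111.15) × 0.955233 = -12.9131
Value = -A$12.91

-A$12.91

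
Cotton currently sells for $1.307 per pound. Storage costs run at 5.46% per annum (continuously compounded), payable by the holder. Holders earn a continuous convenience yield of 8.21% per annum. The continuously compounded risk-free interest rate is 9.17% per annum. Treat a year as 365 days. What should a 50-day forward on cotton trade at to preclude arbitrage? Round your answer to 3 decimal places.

Net carry = r + u − y = 0.0917 + 0.0546 − 0.0821 = 0.0642
F = S·e^((r+u−y)T) = 1.307 · e^(0.0642 × 50/365) = 1.307 · e^0.008795
= 1.307 × 1.008834 = $1.319 per pound

$1.319 per pound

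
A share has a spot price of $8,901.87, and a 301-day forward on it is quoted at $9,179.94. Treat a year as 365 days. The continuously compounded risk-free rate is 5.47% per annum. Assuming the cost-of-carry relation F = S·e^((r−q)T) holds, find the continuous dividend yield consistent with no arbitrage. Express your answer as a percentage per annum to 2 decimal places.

From F = S·e^((r−q)T): (r − q) = ln(F/S)/T
ln(9179.94/8901.87) = ln(1.031237) = 0.030759
(r − q) = 0.030759 / (301/365) = 0.037299
q = r − ln(F/S)/T = 0.0547 − 0.037299 = 0.017401
q = 1.74%

1.74%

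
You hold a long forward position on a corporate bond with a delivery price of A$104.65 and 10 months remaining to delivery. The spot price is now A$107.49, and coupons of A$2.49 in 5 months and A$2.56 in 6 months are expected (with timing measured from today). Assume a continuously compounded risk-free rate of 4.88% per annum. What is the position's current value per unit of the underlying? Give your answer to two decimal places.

A$2.07

PV(remaining coupons) I = 2.49·e^(−0.0488·5/12) + 2.56·e^(−0.0488·6/12) = 4.9382
Current forward F = (S − I)·e^(rT) = (107.49 − 4.9382)·e^(0.0488·10/12) = 102.5518 × 1.041505 = 106.8082
Value (long) = (F − K)·e^(−rT) = (106.8082 − 104.65) × 0.960149 = 2.0722
Value = A$2.07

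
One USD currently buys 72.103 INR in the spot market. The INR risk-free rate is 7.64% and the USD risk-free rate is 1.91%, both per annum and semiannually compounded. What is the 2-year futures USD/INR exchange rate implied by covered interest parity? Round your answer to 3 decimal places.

80.643

By covered interest parity, F = S · (1+r_INR/2)^(2T) / (1+r_USD/2)^(2T)
= 72.103 × 1.161781 / 1.038751 = 72.103 × 1.118440
F = 80.643 INR per USD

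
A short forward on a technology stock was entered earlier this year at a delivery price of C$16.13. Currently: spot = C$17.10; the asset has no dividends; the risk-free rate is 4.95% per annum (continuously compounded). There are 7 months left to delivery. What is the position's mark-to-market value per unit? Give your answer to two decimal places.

-C$1.43

Current fair forward for the remaining 7 months: F = S·e^(r·T), r = 0.0495
F = 17.10 · e^(0.0495 × 7/12) = 17.10 × 1.029296 = 17.6010
Value of long forward = (F − K)·e^(−rT) = (17.6010 − 16.13) · e^(−0.0495·7/12)
= 1.4710 × 0.971538 = 1.43
Short position value = −(long value) = -C$1.43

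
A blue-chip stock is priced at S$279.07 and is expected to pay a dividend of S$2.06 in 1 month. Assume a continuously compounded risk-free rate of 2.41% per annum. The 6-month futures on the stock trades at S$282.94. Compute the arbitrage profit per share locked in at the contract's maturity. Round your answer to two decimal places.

S$2.57 per share

PV(dividends) I = 2.06·e^(−0.0241·1/12) = 2.0559
Fair futures F* = (S − I)·e^(rT) = (279.07 − 2.0559)·e^0.012050 = 277.0141 × 1.012123 = 280.3723
Market S$282.94 > fair 280.3723: forward overpriced → cash-and-carry (borrow at r, buy the stock and collect the dividends, short the forward).
Profit at T = |F_mkt − F*| = |282.94 − 280.3723| = S$2.57 per share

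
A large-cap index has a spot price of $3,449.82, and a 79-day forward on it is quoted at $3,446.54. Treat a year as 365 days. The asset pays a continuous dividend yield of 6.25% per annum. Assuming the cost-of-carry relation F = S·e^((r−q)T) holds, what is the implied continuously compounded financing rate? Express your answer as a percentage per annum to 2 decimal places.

5.81%

From F = S·e^((r−q)T): (r − q) = ln(F/S)/T
ln(3446.54/3449.82) = ln(0.999049) = -0.000951
(r − q) = -0.000951 / (79/365) = -0.004394
r = ln(F/S)/T + q = -0.004394 + 0.0625 = 0.058106
r = 5.81%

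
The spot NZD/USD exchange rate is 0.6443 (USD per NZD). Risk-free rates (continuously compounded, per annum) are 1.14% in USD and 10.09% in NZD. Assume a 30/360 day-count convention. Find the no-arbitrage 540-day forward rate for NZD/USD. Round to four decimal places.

F = S·e^((r_USD − r_NZD)T) = 0.6443 · e^((0.0114 − 0.1009) × 540/360)
= 0.6443 · e^-0.134250 = 0.6443 × 0.874371
F = 0.5634 USD per NZD

0.5634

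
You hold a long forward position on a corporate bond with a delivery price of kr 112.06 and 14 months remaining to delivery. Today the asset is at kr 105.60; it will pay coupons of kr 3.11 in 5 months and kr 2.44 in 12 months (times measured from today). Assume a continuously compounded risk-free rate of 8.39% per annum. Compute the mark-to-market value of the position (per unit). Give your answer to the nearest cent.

-kr 1.26

PV(remaining coupons) I = 3.11·e^(−0.0839·5/12) + 2.44·e^(−0.0839·12/12) = 5.2468
Current forward F = (S − I)·e^(rT) = (105.60 − 5.2468)·e^(0.0839·14/12) = 100.3532 × 1.102834 = 110.6729
Value (long) = (F − K)·e^(−rT) = (110.6729 − 112.06) × 0.906755 = -1.2578
Value = -kr 1.26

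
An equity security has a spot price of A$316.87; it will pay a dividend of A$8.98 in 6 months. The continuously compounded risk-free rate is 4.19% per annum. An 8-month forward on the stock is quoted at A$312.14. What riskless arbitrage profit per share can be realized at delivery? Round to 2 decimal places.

A$4.66 per share

PV(dividends) I = 8.98·e^(−0.0419·6/12) = 8.7938
Fair forward F* = (S − I)·e^(rT) = (316.87 − 8.7938)·e^0.027933 = 308.0762 × 1.028327 = 316.8031
Market A$312.14 < fair 316.8031: forward underpriced → reverse cash-and-carry (short the stock, invest proceeds at r, pay the dividends, go long the forward).
Profit at T = |F_mkt − F*| = |312.14 − 316.8031| = A$4.66 per share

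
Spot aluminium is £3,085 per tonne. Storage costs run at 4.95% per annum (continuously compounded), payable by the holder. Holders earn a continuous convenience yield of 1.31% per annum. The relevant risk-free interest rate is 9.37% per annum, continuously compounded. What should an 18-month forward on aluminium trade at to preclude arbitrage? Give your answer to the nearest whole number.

Net carry = r + u − y = 0.0937 + 0.0495 − 0.0131 = 0.1301
F = S·e^((r+u−y)T) = 3085 · e^(0.1301 × 18/12) = 3085 · e^0.195150
= 3085 × 1.215493 = £3,750 per tonne

£3,750 per tonne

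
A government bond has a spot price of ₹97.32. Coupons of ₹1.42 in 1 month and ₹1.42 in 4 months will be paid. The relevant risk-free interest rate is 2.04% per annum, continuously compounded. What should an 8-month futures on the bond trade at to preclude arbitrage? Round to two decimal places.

PV(coupons) I = 1.42·e^(−0.0204·1/12) + 1.42·e^(−0.0204·4/12)
I = 1.4176 + 1.4104 = 2.8280
F = (S − I)·e^(rT) = (97.32 − 2.8280) · e^(0.0204·8/12)
= 94.4920 · e^0.013600 = 94.4920 × 1.013693 = ₹95.79

₹95.79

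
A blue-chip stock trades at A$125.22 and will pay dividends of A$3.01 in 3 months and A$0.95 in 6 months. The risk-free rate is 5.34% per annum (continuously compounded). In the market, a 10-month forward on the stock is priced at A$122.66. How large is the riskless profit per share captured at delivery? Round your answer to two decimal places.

A$4.19 per share

PV(dividends) I = 3.01·e^(−0.0534·3/12) + 0.95·e^(−0.0534·6/12) = 3.8951
Fair forward F* = (S − I)·e^(rT) = (125.22 − 3.8951)·e^0.044500 = 121.3249 × 1.045505 = 126.8458
Market A$122.66 < fair 126.8458: forward underpriced → reverse cash-and-carry (short the stock, invest proceeds at r, pay the dividends, go long the forward).
Profit at T = |F_mkt − F*| = |122.66 − 126.8458| = A$4.19 per share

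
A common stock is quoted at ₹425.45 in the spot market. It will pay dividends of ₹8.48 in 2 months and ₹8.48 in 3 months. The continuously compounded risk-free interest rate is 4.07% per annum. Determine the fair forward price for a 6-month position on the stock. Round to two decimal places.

PV(dividends) I = 8.48·e^(−0.0407·2/12) + 8.48·e^(−0.0407·3/12)
I = 8.4227 + 8.3942 = 16.8169
F = (S − I)·e^(rT) = (425.45 − 16.8169) · e^(0.0407·6/12)
= 408.6331 · e^0.020350 = 408.6331 × 1.020558 = ₹417.03

₹417.03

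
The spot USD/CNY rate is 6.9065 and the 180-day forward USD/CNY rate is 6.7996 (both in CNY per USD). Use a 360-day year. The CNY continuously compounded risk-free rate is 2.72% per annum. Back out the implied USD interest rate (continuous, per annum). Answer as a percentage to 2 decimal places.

5.84%

F = S·e^((r_CNY − r_USD)T) ⇒ r_USD = r_CNY − ln(F/S)/T
ln(6.7996/6.9065) = -0.015599; /(180/360) = -0.031198
r_USD = 0.0272 + 0.031198 = 0.058398
r_USD = 5.84%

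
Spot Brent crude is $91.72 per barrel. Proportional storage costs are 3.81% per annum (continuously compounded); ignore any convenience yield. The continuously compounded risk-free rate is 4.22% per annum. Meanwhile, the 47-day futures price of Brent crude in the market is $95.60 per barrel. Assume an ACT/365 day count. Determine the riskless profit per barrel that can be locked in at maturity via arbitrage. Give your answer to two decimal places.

$2.93 per barrel

Fair futures: F* = S·e^(carry·T), with carry = (r + u) = 0.0422 + 0.0381 = 0.0803
F* = 91.72 · e^(0.0803 × 47/365) = 91.72 · e^0.010340 = 91.72 × 1.010394 = $92.6733
Market $95.60 > fair $92.6733: forward overpriced → cash-and-carry (buy spot, short the forward).
At maturity, profit = |F_mkt − F*| = |95.60 − 92.6733| = $2.93 per barrel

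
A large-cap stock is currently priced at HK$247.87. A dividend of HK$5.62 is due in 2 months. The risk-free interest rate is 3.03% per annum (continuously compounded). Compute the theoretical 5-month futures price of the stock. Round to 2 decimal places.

HK$245.36

PV(dividends) I = 5.62·e^(−0.0303·2/12)
I = 5.5917
F = (S − I)·e^(rT) = (247.87 − 5.5917) · e^(0.0303·5/12)
= 242.2783 · e^0.012625 = 242.2783 × 1.012705 = HK$245.36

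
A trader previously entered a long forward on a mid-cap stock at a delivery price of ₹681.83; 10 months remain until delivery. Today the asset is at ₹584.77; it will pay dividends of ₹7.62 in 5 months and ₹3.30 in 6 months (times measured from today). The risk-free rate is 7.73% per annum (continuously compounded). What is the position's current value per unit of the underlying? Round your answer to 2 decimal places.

PV(remaining dividends) I = 7.62·e^(−0.0773·5/12) + 3.30·e^(−0.0773·6/12) = 10.5534
Current forward F = (S − I)·e^(rT) = (584.77 − 10.5534)·e^(0.0773·10/12) = 574.2166 × 1.066537 = 612.4232
Value (long) = (F − K)·e^(−rT) = (612.4232 − 681.83) × 0.937614 = -65.0768
Value = -₹65.08

-₹65.08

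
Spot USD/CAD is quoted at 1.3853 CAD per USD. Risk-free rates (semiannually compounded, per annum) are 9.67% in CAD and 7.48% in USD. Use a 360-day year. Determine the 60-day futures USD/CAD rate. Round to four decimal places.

1.3902

By covered interest parity, F = S · (1+r_CAD/2)^(2T) / (1+r_USD/2)^(2T)
= 1.3853 × 1.015864 / 1.012314 = 1.3853 × 1.003507
F = 1.3902 CAD per USD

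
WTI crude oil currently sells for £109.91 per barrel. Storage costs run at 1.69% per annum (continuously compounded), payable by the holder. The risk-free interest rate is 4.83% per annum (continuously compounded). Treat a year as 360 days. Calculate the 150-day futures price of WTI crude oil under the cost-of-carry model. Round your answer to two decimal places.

£112.94 per barrel

Net carry = r + u − y = 0.0483 + 0.0169 − 0.0000 = 0.0652
F = S·e^((r+u−y)T) = 109.91 · e^(0.0652 × 150/360) = 109.91 · e^0.027167
= 109.91 × 1.027539 = £112.94 per barrel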